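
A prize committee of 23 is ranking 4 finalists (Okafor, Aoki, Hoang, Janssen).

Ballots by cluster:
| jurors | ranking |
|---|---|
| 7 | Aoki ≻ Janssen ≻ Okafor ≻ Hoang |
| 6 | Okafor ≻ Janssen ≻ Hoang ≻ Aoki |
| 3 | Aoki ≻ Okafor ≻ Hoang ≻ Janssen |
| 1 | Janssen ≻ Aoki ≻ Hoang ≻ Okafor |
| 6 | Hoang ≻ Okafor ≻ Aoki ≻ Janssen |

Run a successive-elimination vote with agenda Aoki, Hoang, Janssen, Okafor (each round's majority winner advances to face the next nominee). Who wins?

Okafor

Round 1: Aoki vs Hoang — 11–12, Hoang advances.
Round 2: Hoang vs Janssen — 9–14, Janssen advances.
Round 3: Janssen vs Okafor — 8–15, Okafor advances.
Okafor survives the agenda.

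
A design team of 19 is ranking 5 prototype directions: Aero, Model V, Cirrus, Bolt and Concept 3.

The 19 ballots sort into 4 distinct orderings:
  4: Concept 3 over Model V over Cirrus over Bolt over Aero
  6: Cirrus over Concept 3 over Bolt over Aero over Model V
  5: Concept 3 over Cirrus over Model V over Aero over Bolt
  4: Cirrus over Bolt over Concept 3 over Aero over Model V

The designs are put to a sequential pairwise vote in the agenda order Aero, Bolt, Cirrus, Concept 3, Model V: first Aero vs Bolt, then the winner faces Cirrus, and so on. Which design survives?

Cirrus

Round 1: Aero vs Bolt — 5–14, Bolt advances.
Round 2: Bolt vs Cirrus — 0–19, Cirrus advances.
Round 3: Cirrus vs Concept 3 — 10–9, Cirrus advances.
Round 4: Cirrus vs Model V — 15–4, Cirrus advances.
The agenda winner is Cirrus.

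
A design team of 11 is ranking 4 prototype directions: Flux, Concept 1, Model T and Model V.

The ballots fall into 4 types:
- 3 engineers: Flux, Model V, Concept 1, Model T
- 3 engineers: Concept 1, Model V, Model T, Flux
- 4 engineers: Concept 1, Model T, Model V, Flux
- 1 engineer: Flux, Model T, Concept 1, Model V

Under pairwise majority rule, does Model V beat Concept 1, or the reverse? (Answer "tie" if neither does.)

Ballots ranking Model V above Concept 1: 3.
Ballots ranking Concept 1 above Model V: 11 − 3 = 8.
Concept 1 wins the head-to-head 8–3.

Concept 1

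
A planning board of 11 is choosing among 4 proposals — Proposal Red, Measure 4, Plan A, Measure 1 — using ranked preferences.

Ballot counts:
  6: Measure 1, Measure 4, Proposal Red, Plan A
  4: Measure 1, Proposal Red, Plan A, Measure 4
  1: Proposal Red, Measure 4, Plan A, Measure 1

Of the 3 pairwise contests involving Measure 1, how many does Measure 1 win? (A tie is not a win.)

Measure 1 against each rival (11 council members):
Measure 1 vs Proposal Red: Measure 1 is ranked higher on 6+4 = 10 ballots, Proposal Red on 1. Measure 1 wins 10–1.
Measure 1 vs Measure 4: Measure 1 wins 10–1.
Measure 1 vs Plan A: Measure 1 preferred on 6+4 = 10 ballots; Measure 1 wins 10–1.
Measure 1 beats Proposal Red, Measure 4, Plan A — 3 pairwise wins.

3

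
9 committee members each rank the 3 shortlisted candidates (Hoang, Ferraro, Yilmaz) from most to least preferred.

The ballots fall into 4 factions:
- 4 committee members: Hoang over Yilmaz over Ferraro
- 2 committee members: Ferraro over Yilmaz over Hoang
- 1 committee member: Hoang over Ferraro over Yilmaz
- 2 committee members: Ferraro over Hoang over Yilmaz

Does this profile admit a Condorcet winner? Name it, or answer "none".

Check each pair by majority over 9 ballots:
Hoang vs Ferraro: Hoang preferred on 4+1 = 5 ballots; Hoang wins 5–4.
Hoang vs Yilmaz: Hoang preferred on 4+1+2 = 7 ballots; Hoang wins 7–2.
Ferraro vs Yilmaz: 5 to 4, Ferraro.
Hoang wins every pairwise contest, so Hoang is the Condorcet winner.

Hoang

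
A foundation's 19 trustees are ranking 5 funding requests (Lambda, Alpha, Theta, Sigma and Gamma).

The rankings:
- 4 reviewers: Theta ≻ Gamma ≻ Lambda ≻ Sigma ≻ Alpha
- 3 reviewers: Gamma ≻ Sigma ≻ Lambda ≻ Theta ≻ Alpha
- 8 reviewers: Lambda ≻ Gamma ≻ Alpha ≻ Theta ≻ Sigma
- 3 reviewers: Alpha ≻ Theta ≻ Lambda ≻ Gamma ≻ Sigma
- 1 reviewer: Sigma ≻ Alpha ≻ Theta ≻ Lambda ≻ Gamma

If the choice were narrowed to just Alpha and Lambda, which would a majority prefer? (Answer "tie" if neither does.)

Ballots ranking Alpha above Lambda: 3 + 1 = 4.
Ballots ranking Lambda above Alpha: 19 − 4 = 15.
Lambda wins the head-to-head 15–4.

Lambda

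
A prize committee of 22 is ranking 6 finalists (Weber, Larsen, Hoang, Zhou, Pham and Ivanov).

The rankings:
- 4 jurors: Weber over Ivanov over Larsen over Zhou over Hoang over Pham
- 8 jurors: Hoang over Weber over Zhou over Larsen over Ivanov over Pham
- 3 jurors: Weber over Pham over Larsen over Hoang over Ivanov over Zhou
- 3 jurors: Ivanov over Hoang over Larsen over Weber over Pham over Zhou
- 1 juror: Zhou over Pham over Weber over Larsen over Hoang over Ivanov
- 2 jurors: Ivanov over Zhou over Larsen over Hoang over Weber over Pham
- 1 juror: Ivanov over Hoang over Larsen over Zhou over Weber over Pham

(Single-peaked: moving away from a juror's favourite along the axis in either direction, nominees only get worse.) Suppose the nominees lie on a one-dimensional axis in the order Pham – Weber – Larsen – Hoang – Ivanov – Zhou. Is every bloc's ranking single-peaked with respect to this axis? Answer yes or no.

Axis positions: Pham=1, Weber=2, Larsen=3, Hoang=4, Ivanov=5, Zhou=6.
Bloc 1: ranking walks positions 2-5-3-6-4-1; Ivanov is ranked above Larsen even though Larsen lies between Ivanov and the peak Weber on the axis — preferences dip and rise again. Not single-peaked.
Bloc 2: ranking walks positions 4-2-6-3-5-1; Weber is ranked above Larsen even though Larsen lies between Weber and the peak Hoang on the axis — preferences dip and rise again. Not single-peaked.
Bloc 3 (peak Weber at position 2): ranking walks positions 2-1-3-4-5-6, expanding outward from the peak — single-peaked.
Bloc 4 (peak Ivanov at position 5): ranking walks positions 5-4-3-2-1-6, expanding outward from the peak — single-peaked.
Bloc 5: ranking walks positions 6-1-2-3-4-5; Pham is ranked above Ivanov even though Ivanov lies between Pham and the peak Zhou on the axis — preferences dip and rise again. Not single-peaked.
Bloc 6: ranking walks positions 5-6-3-4-2-1; Larsen is ranked above Hoang even though Hoang lies between Larsen and the peak Ivanov on the axis — preferences dip and rise again. Not single-peaked.
Bloc 7 (peak Ivanov at position 5): ranking walks positions 5-4-3-6-2-1, expanding outward from the peak — single-peaked.
Bloc 1 violates single-peakedness, so the profile is not single-peaked on this axis.

no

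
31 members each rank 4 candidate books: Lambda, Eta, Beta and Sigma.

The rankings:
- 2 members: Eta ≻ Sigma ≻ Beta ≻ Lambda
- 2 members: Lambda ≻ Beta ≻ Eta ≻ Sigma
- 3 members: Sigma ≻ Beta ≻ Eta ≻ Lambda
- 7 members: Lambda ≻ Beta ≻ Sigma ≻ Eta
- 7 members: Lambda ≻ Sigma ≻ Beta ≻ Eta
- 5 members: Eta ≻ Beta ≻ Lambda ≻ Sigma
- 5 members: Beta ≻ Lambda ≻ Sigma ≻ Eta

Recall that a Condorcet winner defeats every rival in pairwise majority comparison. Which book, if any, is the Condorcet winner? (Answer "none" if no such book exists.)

Lambda

Check each pair by majority over 31 ballots:
Lambda vs Eta: 2+7+7+5 = 21 for Lambda, 10 for Eta — Lambda by 21–10.
Lambda vs Beta: Lambda is ranked higher on 2+7+7 = 16 ballots, Beta on 15. Lambda wins 16–15.
Lambda vs Sigma: Lambda preferred on 2+7+7+5+5 = 26 ballots; Lambda wins 26–5.
Eta vs Beta: 2+5 = 7 for Eta, 24 for Beta — Beta by 24–7.
Eta vs Sigma: 2+2+5 = 9 for Eta, 22 for Sigma — Sigma by 22–9.
Beta vs Sigma: 2+7+5+5 = 19 for Beta, 12 for Sigma — Beta by 19–12.
Lambda beats each of Eta, Beta, Sigma — Lambda is the Condorcet winner.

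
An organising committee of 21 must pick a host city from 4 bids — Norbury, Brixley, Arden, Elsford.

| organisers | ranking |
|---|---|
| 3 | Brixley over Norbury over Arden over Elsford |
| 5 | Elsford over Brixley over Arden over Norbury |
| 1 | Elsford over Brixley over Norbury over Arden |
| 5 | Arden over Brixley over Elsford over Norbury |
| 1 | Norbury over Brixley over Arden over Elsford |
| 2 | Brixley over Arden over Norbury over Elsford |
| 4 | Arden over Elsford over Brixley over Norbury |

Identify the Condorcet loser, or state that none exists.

Pairwise majorities:
Norbury vs Brixley: Brixley wins 20–1.
Norbury vs Arden: Norbury preferred on 3+1+1 = 5 ballots; Arden wins 16–5.
Norbury vs Elsford: Elsford wins 15–6.
Brixley vs Arden: Brixley preferred on 3+5+1+1+2 = 12 ballots; Brixley wins 12–9.
Brixley vs Elsford: Brixley preferred on 3+5+1+2 = 11 ballots; Brixley wins 11–10.
Arden vs Elsford: Arden is ranked higher on 3+5+1+2+4 = 15 ballots, Elsford on 6. Arden wins 15–6.
Norbury loses to every other city — it is the Condorcet loser.

Norbury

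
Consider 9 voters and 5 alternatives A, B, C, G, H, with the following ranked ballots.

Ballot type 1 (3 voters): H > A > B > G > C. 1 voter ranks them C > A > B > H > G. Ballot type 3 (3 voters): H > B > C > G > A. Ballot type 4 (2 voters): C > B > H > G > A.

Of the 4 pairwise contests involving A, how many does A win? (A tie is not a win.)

A against each rival (9 voters):
A vs B: B, 5–4.
A vs C: C wins 6–3.
A–G: G 5–4.
A vs H: H wins 8–1.
A beats no one; loses to B, C, G, H — 0 pairwise wins.

0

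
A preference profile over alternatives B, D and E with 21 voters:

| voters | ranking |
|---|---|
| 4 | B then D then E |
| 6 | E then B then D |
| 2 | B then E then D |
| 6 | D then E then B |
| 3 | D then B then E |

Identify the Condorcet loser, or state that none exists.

none

Head-to-head results (21 voters):
B vs D: B wins 12–9.
B vs E: 4+2+3 = 9 for B, 12 for E — E by 12–9.
D vs E: 4+6+3 = 13 for D, 8 for E — D by 13–8.
Every alternative wins at least one matchup (B beats D; D beats E; E beats B), so there is no Condorcet loser.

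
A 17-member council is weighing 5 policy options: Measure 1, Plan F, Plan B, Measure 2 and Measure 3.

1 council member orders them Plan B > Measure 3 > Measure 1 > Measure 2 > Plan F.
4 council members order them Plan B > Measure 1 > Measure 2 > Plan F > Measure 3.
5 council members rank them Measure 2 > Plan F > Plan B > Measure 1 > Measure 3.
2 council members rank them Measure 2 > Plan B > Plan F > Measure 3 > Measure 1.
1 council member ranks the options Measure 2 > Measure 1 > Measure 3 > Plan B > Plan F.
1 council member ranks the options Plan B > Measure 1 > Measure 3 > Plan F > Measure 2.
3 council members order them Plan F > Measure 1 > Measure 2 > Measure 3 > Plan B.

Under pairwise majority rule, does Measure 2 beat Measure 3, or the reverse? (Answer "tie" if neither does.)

Measure 2

Ballots ranking Measure 2 above Measure 3: 4 + 5 + 2 + 1 + 3 = 15.
Ballots ranking Measure 3 above Measure 2: 17 − 15 = 2.
Measure 2 wins the head-to-head 15–2.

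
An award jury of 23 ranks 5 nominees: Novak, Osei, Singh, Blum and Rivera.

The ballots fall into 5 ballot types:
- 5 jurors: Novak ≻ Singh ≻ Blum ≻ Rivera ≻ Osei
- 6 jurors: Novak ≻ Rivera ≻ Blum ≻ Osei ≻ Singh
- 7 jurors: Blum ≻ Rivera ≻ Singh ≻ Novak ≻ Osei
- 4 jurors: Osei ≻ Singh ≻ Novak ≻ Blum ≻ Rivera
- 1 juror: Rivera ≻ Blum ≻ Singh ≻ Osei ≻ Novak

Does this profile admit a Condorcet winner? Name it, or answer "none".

Check each pair by majority over 23 ballots:
Novak vs Osei: 18 to 5, Novak.
Novak vs Singh: 11 to 12, Singh.
Novak vs Blum: 5+6+4 = 15 for Novak, 8 for Blum — Novak by 15–8.
Novak vs Rivera: Novak preferred on 5+6+4 = 15 ballots; Novak wins 15–8.
Osei vs Singh: 6+4 = 10 for Osei, 13 for Singh — Singh by 13–10.
Osei vs Blum: Osei is ranked higher on 4 ballots, Blum on 19. Blum wins 19–4.
Osei vs Rivera: 4 for Osei, 19 for Rivera — Rivera by 19–4.
Singh vs Blum: Singh is ranked higher on 5+4 = 9 ballots, Blum on 14. Blum wins 14–9.
Singh vs Rivera: 5+4 = 9 for Singh, 14 for Rivera — Rivera by 14–9.
Blum vs Rivera: Blum is ranked higher on 5+7+4 = 16 ballots, Rivera on 7. Blum wins 16–7.
Each nominee drops at least one matchup (Novak loses to Singh; Osei loses to Novak; Singh loses to Blum; Blum loses to Novak; Rivera loses to Novak); the cycle Novak beats Blum beats Singh beats Novak rules out a Condorcet winner.

none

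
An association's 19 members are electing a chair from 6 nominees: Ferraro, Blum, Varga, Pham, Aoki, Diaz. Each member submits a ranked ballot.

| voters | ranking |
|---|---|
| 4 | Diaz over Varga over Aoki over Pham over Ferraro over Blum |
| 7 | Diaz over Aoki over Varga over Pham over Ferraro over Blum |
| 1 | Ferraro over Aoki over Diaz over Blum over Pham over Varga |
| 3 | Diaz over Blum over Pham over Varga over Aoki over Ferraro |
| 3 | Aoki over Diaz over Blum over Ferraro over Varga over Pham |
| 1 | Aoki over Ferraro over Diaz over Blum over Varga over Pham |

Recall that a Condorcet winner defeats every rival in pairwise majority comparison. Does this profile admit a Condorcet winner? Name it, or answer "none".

Pairwise majorities:
Ferraro–Blum: Ferraro 13–6.
Ferraro vs Varga: Varga, 14–5.
Ferraro vs Pham: Pham wins 14–5.
Ferraro–Aoki: Aoki 18–1.
Ferraro–Diaz: Diaz 17–2.
Blum vs Varga: Varga, 11–8.
Blum–Pham: Pham 11–8.
Blum–Aoki: Aoki 16–3.
Blum vs Diaz: Diaz wins 19–0.
Varga–Pham: Varga 15–4.
Varga vs Aoki: Aoki wins 12–7.
Varga vs Diaz: Diaz, 19–0.
Pham vs Aoki: Aoki wins 16–3.
Pham vs Diaz: Diaz wins 19–0.
Aoki–Diaz: Diaz 14–5.
Diaz defeats every rival head-to-head and is the Condorcet winner.

Diaz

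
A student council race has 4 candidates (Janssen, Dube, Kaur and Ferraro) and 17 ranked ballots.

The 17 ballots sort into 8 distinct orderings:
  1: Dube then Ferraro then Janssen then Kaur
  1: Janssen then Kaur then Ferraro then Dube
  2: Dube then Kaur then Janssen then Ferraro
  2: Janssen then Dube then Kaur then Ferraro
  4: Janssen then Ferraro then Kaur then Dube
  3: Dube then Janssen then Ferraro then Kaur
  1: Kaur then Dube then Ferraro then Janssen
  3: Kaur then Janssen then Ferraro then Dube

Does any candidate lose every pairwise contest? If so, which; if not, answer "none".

Pairwise majorities:
Janssen–Dube: Janssen 10–7.
Janssen vs Kaur: 1+1+2+4+3 = 11 for Janssen, 6 for Kaur — Janssen by 11–6.
Janssen vs Ferraro: 15 to 2, Janssen.
Dube vs Kaur: Kaur wins 9–8.
Dube vs Ferraro: Dube, 9–8.
Kaur vs Ferraro: Kaur wins 9–8.
Ferraro is beaten in every head-to-head and is the Condorcet loser.

Ferraro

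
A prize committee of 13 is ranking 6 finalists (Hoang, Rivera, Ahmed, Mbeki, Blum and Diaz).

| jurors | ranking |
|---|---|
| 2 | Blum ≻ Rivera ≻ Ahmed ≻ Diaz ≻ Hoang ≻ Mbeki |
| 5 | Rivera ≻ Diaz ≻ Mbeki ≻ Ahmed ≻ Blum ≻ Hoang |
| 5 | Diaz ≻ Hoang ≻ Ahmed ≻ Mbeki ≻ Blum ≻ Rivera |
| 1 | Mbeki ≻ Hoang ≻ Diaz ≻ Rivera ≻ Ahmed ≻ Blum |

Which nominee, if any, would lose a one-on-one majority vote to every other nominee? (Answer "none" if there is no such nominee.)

Pairwise majorities:
Hoang vs Rivera: Rivera wins 7–6.
Hoang vs Ahmed: Ahmed, 7–6.
Hoang vs Mbeki: Hoang is ranked higher on 2+5 = 7 ballots, Mbeki on 6. Hoang wins 7–6.
Hoang vs Blum: 6 to 7, Blum.
Hoang vs Diaz: Diaz, 12–1.
Rivera vs Ahmed: Rivera, 8–5.
Rivera vs Mbeki: Rivera is ranked higher on 2+5 = 7 ballots, Mbeki on 6. Rivera wins 7–6.
Rivera–Blum: Blum 7–6.
Rivera vs Diaz: 2+5 = 7 for Rivera, 6 for Diaz — Rivera by 7–6.
Ahmed vs Mbeki: Ahmed, 7–6.
Ahmed vs Blum: 11 to 2, Ahmed.
Ahmed–Diaz: Diaz 11–2.
Mbeki vs Blum: Mbeki preferred on 5+5+1 = 11 ballots; Mbeki wins 11–2.
Mbeki vs Diaz: 1 for Mbeki, 12 for Diaz — Diaz by 12–1.
Blum–Diaz: Diaz 11–2.
No nominee is winless: Hoang beats Mbeki; Rivera beats Hoang; Ahmed beats Hoang; Mbeki beats Blum; Blum beats Hoang; Diaz beats Hoang. There is no Condorcet loser.

none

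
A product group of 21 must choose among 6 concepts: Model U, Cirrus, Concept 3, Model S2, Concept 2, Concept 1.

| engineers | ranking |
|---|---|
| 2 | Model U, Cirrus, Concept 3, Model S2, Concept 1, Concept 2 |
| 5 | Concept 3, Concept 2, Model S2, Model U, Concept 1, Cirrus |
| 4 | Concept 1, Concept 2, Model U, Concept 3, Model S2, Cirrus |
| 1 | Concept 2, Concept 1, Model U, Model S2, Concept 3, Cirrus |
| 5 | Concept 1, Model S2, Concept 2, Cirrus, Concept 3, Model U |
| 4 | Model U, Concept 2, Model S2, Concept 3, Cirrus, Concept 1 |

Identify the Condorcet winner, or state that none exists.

Check each pair by majority over 21 ballots:
Model U vs Cirrus: Model U is ranked higher on 2+5+4+1+4 = 16 ballots, Cirrus on 5. Model U wins 16–5.
Model U vs Concept 3: Model U, 11–10.
Model U vs Model S2: 11 to 10, Model U.
Model U vs Concept 2: 6 to 15, Concept 2.
Model U vs Concept 1: 2+5+4 = 11 for Model U, 10 for Concept 1 — Model U by 11–10.
Cirrus vs Concept 3: Cirrus preferred on 2+5 = 7 ballots; Concept 3 wins 14–7.
Cirrus–Model S2: Model S2 19–2.
Cirrus vs Concept 2: 2 for Cirrus, 19 for Concept 2 — Concept 2 by 19–2.
Cirrus vs Concept 1: 6 to 15, Concept 1.
Concept 3 vs Model S2: 2+5+4 = 11 for Concept 3, 10 for Model S2 — Concept 3 by 11–10.
Concept 3 vs Concept 2: Concept 2 wins 14–7.
Concept 3 vs Concept 1: 2+5+4 = 11 for Concept 3, 10 for Concept 1 — Concept 3 by 11–10.
Model S2 vs Concept 2: Concept 2, 14–7.
Model S2 vs Concept 1: Model S2 preferred on 2+5+4 = 11 ballots; Model S2 wins 11–10.
Concept 2 vs Concept 1: Concept 2 is ranked higher on 5+1+4 = 10 ballots, Concept 1 on 11. Concept 1 wins 11–10.
Every design loses at least once (Model U loses to Concept 2; Cirrus loses to Model U; Concept 3 loses to Model U; Model S2 loses to Model U; Concept 2 loses to Concept 1; Concept 1 loses to Model U). The majority relation contains the cycle Model U → Concept 1 → Concept 2 → Model U, so there is no Condorcet winner.

none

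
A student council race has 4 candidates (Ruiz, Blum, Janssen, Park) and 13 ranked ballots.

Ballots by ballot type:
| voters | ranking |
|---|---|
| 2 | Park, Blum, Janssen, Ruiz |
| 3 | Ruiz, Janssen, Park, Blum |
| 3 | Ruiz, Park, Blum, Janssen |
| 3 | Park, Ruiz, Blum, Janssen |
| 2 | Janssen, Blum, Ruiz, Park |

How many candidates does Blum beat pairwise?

Blum against each rival (13 voters):
Blum vs Ruiz: 4 to 9, Ruiz.
Blum vs Janssen: 8 to 5, Blum.
Blum vs Park: Park, 11–2.
Blum beats Janssen; loses to Ruiz, Park — 1 pairwise win.

1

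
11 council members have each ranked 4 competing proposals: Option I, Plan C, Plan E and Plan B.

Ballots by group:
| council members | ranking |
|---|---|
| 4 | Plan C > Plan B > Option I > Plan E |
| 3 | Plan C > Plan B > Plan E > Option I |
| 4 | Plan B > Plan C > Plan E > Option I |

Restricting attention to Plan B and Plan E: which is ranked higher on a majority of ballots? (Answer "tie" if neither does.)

Plan B

Ballots ranking Plan B above Plan E: 4 + 3 + 4 = 11.
Ballots ranking Plan E above Plan B: 11 − 11 = 0.
Plan B wins the head-to-head 11–0.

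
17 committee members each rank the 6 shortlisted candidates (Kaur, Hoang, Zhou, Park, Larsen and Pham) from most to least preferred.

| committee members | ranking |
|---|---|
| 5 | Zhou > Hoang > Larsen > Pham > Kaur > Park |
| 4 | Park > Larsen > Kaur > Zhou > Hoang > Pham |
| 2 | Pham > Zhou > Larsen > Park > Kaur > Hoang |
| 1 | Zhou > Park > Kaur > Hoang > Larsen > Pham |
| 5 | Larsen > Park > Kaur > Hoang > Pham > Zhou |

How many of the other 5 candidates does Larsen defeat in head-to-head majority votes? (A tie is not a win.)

5

Larsen against each rival (17 committee members):
Larsen vs Kaur: 16 to 1, Larsen.
Larsen vs Hoang: Larsen, 11–6.
Larsen vs Zhou: 4+5 = 9 for Larsen, 8 for Zhou — Larsen by 9–8.
Larsen vs Park: Larsen is ranked higher on 5+2+5 = 12 ballots, Park on 5. Larsen wins 12–5.
Larsen vs Pham: Larsen wins 15–2.
Larsen beats Kaur, Hoang, Zhou, Park, Pham — 5 pairwise wins.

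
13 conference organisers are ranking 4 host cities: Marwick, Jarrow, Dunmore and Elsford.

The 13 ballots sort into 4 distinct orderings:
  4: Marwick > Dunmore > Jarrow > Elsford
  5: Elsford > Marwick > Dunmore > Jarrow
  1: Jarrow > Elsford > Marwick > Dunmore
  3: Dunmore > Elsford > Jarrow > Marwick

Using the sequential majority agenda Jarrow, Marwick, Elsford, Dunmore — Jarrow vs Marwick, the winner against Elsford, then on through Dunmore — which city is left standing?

Dunmore

Round 1: Jarrow vs Marwick — 4–9, Marwick advances.
Round 2: Marwick vs Elsford — 4–9, Elsford advances.
Round 3: Elsford vs Dunmore — 6–7, Dunmore advances.
Dunmore survives the agenda.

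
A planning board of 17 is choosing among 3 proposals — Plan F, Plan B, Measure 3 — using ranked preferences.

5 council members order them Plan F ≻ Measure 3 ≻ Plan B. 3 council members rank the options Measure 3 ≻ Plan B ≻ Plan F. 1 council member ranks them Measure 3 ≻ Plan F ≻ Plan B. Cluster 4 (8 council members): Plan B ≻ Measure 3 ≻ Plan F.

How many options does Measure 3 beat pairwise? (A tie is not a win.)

2

Measure 3 against each rival (17 council members):
Measure 3 vs Plan F: 12 to 5, Measure 3.
Measure 3 vs Plan B: Measure 3 preferred on 5+3+1 = 9 ballots; Measure 3 wins 9–8.
Measure 3 beats Plan F, Plan B — 2 pairwise wins.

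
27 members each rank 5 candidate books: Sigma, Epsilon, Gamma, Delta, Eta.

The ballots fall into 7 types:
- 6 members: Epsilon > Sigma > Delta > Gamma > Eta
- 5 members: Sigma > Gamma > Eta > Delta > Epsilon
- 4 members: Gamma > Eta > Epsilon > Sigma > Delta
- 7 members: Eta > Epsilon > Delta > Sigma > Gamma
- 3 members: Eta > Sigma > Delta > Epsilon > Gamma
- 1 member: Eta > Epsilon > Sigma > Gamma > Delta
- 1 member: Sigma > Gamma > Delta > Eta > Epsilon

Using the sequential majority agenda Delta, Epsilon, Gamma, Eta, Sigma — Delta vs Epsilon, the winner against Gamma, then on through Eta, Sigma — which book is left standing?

Round 1: Delta vs Epsilon — 9–18, Epsilon advances.
Round 2: Epsilon vs Gamma — 17–10, Epsilon advances.
Round 3: Epsilon vs Eta — 6–21, Eta advances.
Round 4: Eta vs Sigma — 15–12, Eta advances.
The agenda winner is Eta.

Eta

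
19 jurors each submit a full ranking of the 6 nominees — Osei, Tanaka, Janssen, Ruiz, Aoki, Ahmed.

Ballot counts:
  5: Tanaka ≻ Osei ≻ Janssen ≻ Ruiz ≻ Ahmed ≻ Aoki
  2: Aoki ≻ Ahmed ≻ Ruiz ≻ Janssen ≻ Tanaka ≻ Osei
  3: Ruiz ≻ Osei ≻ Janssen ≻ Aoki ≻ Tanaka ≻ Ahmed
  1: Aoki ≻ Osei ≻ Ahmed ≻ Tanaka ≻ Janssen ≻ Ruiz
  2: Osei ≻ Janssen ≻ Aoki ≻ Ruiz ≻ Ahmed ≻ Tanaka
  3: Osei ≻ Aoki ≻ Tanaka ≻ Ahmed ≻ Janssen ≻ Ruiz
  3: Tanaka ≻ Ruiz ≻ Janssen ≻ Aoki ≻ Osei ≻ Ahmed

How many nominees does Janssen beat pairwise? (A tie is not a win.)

Janssen against each rival (19 jurors):
Janssen vs Osei: 5 to 14, Osei.
Janssen vs Tanaka: Janssen is ranked higher on 2+3+2 = 7 ballots, Tanaka on 12. Tanaka wins 12–7.
Janssen vs Ruiz: Janssen, 11–8.
Janssen vs Aoki: Janssen, 13–6.
Janssen vs Ahmed: 5+3+2+3 = 13 for Janssen, 6 for Ahmed — Janssen by 13–6.
Janssen beats Ruiz, Aoki, Ahmed; loses to Osei, Tanaka — 3 pairwise wins.

3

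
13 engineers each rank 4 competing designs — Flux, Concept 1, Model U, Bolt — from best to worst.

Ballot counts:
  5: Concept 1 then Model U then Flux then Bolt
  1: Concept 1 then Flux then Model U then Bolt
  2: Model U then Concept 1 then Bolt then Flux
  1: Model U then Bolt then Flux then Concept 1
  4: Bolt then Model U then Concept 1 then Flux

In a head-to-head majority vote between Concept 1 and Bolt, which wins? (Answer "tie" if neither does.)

Concept 1

Ballots ranking Concept 1 above Bolt: 5 + 1 + 2 = 8.
Ballots ranking Bolt above Concept 1: 13 − 8 = 5.
Concept 1 wins the head-to-head 8–5.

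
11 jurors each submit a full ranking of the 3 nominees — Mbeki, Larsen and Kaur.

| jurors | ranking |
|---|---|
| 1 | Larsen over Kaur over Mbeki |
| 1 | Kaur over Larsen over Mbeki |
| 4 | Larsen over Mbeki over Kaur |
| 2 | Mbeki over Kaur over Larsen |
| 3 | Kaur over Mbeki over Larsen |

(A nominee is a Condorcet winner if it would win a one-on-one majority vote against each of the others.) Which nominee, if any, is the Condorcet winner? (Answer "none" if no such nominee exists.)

Pairwise majorities:
Mbeki vs Larsen: Mbeki preferred on 2+3 = 5 ballots; Larsen wins 6–5.
Mbeki vs Kaur: Mbeki preferred on 4+2 = 6 ballots; Mbeki wins 6–5.
Larsen vs Kaur: Larsen is ranked higher on 1+4 = 5 ballots, Kaur on 6. Kaur wins 6–5.
Each nominee drops at least one matchup (Mbeki loses to Larsen; Larsen loses to Kaur; Kaur loses to Mbeki); the cycle Mbeki → Kaur → Larsen → Mbeki rules out a Condorcet winner.

none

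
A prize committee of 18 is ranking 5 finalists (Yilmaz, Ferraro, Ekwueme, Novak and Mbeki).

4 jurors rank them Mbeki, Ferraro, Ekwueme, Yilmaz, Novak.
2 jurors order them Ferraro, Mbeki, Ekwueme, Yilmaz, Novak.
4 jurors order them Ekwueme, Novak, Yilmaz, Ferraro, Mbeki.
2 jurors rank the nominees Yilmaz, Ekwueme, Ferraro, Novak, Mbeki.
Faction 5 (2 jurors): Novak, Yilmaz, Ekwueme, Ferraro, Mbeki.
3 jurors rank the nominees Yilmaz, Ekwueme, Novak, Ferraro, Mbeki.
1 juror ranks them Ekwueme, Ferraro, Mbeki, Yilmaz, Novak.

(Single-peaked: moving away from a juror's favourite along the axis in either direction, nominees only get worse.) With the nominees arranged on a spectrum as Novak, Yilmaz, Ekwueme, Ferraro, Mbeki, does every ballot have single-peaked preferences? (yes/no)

no

Axis positions: Novak=1, Yilmaz=2, Ekwueme=3, Ferraro=4, Mbeki=5.
Faction 1 (peak Mbeki at position 5): ranking walks positions 5-4-3-2-1, expanding outward from the peak — single-peaked.
Faction 2 (peak Ferraro at position 4): ranking walks positions 4-5-3-2-1, expanding outward from the peak — single-peaked.
Faction 3: ranking walks positions 3-1-2-4-5; Novak is ranked above Yilmaz even though Yilmaz lies between Novak and the peak Ekwueme on the axis — preferences dip and rise again. Not single-peaked.
Faction 4 (peak Yilmaz at position 2): ranking walks positions 2-3-4-1-5, expanding outward from the peak — single-peaked.
Faction 5 (peak Novak at position 1): ranking walks positions 1-2-3-4-5, expanding outward from the peak — single-peaked.
Faction 6 (peak Yilmaz at position 2): ranking walks positions 2-3-1-4-5, expanding outward from the peak — single-peaked.
Faction 7 (peak Ekwueme at position 3): ranking walks positions 3-4-5-2-1, expanding outward from the peak — single-peaked.
Faction 3 violates single-peakedness, so the profile is not single-peaked on this axis.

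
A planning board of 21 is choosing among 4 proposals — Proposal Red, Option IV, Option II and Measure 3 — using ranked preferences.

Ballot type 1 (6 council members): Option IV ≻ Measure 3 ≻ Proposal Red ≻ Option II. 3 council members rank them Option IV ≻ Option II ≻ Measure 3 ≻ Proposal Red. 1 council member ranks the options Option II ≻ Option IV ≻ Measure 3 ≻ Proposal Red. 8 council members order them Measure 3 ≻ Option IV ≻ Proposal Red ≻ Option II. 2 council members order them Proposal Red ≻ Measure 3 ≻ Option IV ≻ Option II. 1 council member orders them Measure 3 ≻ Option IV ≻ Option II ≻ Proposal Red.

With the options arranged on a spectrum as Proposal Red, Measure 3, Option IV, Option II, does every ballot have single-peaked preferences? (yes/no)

yes

Axis positions: Proposal Red=1, Measure 3=2, Option IV=3, Option II=4.
Ballot type 1 (peak Option IV at position 3): ranking walks positions 3-2-1-4, expanding outward from the peak — single-peaked.
Ballot type 2 (peak Option IV at position 3): ranking walks positions 3-4-2-1, expanding outward from the peak — single-peaked.
Ballot type 3 (peak Option II at position 4): ranking walks positions 4-3-2-1, expanding outward from the peak — single-peaked.
Ballot type 4 (peak Measure 3 at position 2): ranking walks positions 2-3-1-4, expanding outward from the peak — single-peaked.
Ballot type 5 (peak Proposal Red at position 1): ranking walks positions 1-2-3-4, expanding outward from the peak — single-peaked.
Ballot type 6 (peak Measure 3 at position 2): ranking walks positions 2-3-4-1, expanding outward from the peak — single-peaked.
Every ranking is single-peaked on this axis.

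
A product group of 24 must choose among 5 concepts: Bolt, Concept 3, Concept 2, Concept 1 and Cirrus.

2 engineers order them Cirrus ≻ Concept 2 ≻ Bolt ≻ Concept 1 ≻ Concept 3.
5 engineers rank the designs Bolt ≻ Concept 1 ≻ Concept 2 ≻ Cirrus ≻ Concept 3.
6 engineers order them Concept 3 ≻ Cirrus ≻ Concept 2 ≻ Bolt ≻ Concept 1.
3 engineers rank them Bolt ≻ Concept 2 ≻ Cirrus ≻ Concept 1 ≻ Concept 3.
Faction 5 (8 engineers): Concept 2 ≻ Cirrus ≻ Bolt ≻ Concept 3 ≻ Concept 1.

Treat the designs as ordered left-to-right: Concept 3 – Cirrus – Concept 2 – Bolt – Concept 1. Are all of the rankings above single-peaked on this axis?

Axis positions: Concept 3=1, Cirrus=2, Concept 2=3, Bolt=4, Concept 1=5.
Faction 1 (peak Cirrus at position 2): ranking walks positions 2-3-4-5-1, expanding outward from the peak — single-peaked.
Faction 2 (peak Bolt at position 4): ranking walks positions 4-5-3-2-1, expanding outward from the peak — single-peaked.
Faction 3 (peak Concept 3 at position 1): ranking walks positions 1-2-3-4-5, expanding outward from the peak — single-peaked.
Faction 4 (peak Bolt at position 4): ranking walks positions 4-3-2-5-1, expanding outward from the peak — single-peaked.
Faction 5 (peak Concept 2 at position 3): ranking walks positions 3-2-4-1-5, expanding outward from the peak — single-peaked.
Every ranking is single-peaked on this axis.

yes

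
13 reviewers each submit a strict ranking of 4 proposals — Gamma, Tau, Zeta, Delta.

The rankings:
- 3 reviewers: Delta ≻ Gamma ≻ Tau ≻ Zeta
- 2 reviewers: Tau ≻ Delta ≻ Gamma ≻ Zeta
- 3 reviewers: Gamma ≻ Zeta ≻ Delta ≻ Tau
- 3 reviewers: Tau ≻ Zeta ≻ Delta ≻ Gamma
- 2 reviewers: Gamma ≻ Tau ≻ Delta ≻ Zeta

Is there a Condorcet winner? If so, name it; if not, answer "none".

none

Check each pair by majority over 13 ballots:
Gamma vs Tau: 3+3+2 = 8 for Gamma, 5 for Tau — Gamma by 8–5.
Gamma vs Zeta: Gamma is ranked higher on 3+2+3+2 = 10 ballots, Zeta on 3. Gamma wins 10–3.
Gamma vs Delta: 3+2 = 5 for Gamma, 8 for Delta — Delta by 8–5.
Tau vs Zeta: 10 to 3, Tau.
Tau vs Delta: 2+3+2 = 7 for Tau, 6 for Delta — Tau by 7–6.
Zeta vs Delta: Zeta is ranked higher on 3+3 = 6 ballots, Delta on 7. Delta wins 7–6.
Each project drops at least one matchup (Gamma loses to Delta; Tau loses to Gamma; Zeta loses to Gamma; Delta loses to Tau); the cycle Gamma → Tau → Delta → Gamma rules out a Condorcet winner.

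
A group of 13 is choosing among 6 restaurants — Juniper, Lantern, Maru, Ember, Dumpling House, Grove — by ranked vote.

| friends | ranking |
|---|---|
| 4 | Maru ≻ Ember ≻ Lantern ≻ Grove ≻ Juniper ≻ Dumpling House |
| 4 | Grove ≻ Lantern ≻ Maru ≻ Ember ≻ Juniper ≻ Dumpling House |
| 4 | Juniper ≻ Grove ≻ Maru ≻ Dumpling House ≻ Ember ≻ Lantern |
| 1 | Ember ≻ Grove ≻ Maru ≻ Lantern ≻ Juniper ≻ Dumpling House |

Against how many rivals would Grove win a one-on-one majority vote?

Grove against each rival (13 friends):
Grove vs Juniper: 9 to 4, Grove.
Grove–Lantern: Grove 9–4.
Grove vs Maru: Grove wins 9–4.
Grove vs Ember: Grove is ranked higher on 4+4 = 8 ballots, Ember on 5. Grove wins 8–5.
Grove vs Dumpling House: Grove, 13–0.
Grove beats Juniper, Lantern, Maru, Ember, Dumpling House — 5 pairwise wins.

5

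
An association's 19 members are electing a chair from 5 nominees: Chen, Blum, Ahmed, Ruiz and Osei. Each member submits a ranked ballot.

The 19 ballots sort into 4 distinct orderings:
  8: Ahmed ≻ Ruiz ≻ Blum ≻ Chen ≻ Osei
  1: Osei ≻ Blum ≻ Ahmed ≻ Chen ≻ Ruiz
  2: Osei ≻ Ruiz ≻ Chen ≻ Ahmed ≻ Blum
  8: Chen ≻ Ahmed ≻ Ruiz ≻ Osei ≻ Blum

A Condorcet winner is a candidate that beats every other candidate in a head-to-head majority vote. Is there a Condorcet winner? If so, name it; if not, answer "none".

Pairwise majorities:
Chen vs Blum: Chen wins 10–9.
Chen–Ahmed: Chen 10–9.
Chen vs Ruiz: Ruiz wins 10–9.
Chen vs Osei: Chen wins 16–3.
Blum vs Ahmed: Ahmed wins 18–1.
Blum vs Ruiz: Ruiz wins 18–1.
Blum–Osei: Osei 11–8.
Ahmed vs Ruiz: Ahmed wins 17–2.
Ahmed vs Osei: Ahmed wins 16–3.
Ruiz vs Osei: Ruiz wins 16–3.
Each candidate drops at least one matchup (Chen loses to Ruiz; Blum loses to Chen; Ahmed loses to Chen; Ruiz loses to Ahmed; Osei loses to Chen); the cycle Chen → Ahmed → Ruiz → Chen rules out a Condorcet winner.

none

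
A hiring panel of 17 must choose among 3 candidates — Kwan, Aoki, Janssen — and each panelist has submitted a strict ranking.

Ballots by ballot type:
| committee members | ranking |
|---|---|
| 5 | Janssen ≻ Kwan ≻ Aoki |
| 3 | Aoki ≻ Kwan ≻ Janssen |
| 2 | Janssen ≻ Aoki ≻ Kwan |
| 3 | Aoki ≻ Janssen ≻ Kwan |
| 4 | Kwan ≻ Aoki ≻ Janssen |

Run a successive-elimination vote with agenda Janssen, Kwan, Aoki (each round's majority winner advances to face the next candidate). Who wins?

Aoki

Round 1: Janssen vs Kwan — 10–7, Janssen advances.
Round 2: Janssen vs Aoki — 7–10, Aoki advances.
Aoki survives the agenda.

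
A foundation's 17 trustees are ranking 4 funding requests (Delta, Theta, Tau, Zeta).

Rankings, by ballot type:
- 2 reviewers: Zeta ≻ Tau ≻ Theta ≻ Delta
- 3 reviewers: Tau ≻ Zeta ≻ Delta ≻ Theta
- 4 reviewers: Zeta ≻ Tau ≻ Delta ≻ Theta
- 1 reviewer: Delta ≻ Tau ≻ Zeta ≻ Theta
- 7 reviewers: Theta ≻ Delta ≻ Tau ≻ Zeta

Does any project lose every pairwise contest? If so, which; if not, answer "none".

Pairwise majorities:
Delta vs Theta: 8 to 9, Theta.
Delta vs Tau: Tau wins 9–8.
Delta vs Zeta: Zeta, 9–8.
Theta vs Tau: Tau, 10–7.
Theta vs Zeta: Theta is ranked higher on 7 ballots, Zeta on 10. Zeta wins 10–7.
Tau vs Zeta: Tau, 11–6.
Delta is beaten in every head-to-head and is the Condorcet loser.

Delta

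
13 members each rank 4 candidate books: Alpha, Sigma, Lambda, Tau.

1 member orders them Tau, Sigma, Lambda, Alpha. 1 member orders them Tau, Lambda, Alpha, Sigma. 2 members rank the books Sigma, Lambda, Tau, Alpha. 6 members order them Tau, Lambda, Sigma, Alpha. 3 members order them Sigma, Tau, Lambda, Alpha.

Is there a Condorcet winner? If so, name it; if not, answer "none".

Pairwise majorities:
Alpha vs Sigma: Alpha preferred on 1 ballot; Sigma wins 12–1.
Alpha vs Lambda: Alpha is ranked higher on 0 ballots, Lambda on 13. Lambda wins 13–0.
Alpha vs Tau: Alpha is ranked higher on 0 ballots, Tau on 13. Tau wins 13–0.
Sigma vs Lambda: 6 to 7, Lambda.
Sigma vs Tau: 5 to 8, Tau.
Lambda vs Tau: 2 for Lambda, 11 for Tau — Tau by 11–2.
Only Tau has no losses; Tau is the Condorcet winner.

Tau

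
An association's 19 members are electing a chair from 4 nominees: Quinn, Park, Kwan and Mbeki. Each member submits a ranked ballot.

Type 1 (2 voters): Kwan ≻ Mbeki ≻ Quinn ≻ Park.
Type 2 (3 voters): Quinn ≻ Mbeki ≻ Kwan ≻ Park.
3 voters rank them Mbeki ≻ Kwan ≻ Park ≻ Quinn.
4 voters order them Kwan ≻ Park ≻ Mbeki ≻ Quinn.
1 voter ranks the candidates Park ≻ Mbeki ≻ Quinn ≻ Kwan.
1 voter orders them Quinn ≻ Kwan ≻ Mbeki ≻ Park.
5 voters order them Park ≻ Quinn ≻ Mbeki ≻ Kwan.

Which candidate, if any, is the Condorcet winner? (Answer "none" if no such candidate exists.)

none

Head-to-head results (19 voters):
Quinn–Park: Park 13–6.
Quinn–Kwan: Quinn 10–9.
Quinn vs Mbeki: Mbeki, 10–9.
Park vs Kwan: Kwan, 13–6.
Park vs Mbeki: Park wins 10–9.
Kwan–Mbeki: Mbeki 12–7.
Each candidate drops at least one matchup (Quinn loses to Park; Park loses to Kwan; Kwan loses to Quinn; Mbeki loses to Park); the cycle Quinn > Kwan > Park > Quinn rules out a Condorcet winner.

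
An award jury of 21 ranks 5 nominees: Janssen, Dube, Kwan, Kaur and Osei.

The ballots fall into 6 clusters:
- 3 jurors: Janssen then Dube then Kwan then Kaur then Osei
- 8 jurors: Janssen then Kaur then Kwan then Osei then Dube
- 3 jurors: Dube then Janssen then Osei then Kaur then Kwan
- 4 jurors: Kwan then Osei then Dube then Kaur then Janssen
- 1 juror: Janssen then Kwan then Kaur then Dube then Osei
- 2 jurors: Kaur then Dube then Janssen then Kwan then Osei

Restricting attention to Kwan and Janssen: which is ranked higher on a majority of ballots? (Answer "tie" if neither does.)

Ballots ranking Kwan above Janssen: 4.
Ballots ranking Janssen above Kwan: 21 − 4 = 17.
Janssen wins the head-to-head 17–4.

Janssen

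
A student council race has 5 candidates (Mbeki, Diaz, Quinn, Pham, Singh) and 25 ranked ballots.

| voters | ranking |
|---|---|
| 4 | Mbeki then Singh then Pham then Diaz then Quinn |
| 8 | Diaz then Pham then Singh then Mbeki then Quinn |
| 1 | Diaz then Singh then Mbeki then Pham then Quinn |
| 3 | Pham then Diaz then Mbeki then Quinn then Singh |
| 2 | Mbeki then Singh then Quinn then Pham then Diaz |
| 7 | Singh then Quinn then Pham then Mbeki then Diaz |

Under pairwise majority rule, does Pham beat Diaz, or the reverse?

Pham

Ballots ranking Pham above Diaz: 4 + 3 + 2 + 7 = 16.
Ballots ranking Diaz above Pham: 25 − 16 = 9.
Pham wins the head-to-head 16–9.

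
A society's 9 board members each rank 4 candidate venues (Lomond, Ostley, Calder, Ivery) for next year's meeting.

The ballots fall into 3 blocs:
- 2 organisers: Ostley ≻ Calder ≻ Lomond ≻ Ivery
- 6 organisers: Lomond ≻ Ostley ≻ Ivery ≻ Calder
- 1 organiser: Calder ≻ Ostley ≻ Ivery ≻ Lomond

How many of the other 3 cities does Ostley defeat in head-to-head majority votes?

Ostley against each rival (9 organisers):
Ostley vs Lomond: Lomond wins 6–3.
Ostley vs Calder: Ostley, 8–1.
Ostley vs Ivery: Ostley wins 9–0.
Ostley beats Calder, Ivery; loses to Lomond — 2 pairwise wins.

2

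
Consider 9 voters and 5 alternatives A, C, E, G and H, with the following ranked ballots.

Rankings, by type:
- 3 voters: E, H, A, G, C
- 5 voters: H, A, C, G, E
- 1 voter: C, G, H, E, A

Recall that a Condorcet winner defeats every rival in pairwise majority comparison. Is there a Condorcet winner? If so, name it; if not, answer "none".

Pairwise majorities:
A–C: A 8–1.
A vs E: A, 5–4.
A–G: A 8–1.
A vs H: A is ranked higher on 0 ballots, H on 9. H wins 9–0.
C vs E: 5+1 = 6 for C, 3 for E — C by 6–3.
C vs G: C wins 6–3.
C–H: H 8–1.
E vs G: E preferred on 3 ballots; G wins 6–3.
E vs H: E preferred on 3 ballots; H wins 6–3.
G–H: H 8–1.
H defeats every rival head-to-head and is the Condorcet winner.

H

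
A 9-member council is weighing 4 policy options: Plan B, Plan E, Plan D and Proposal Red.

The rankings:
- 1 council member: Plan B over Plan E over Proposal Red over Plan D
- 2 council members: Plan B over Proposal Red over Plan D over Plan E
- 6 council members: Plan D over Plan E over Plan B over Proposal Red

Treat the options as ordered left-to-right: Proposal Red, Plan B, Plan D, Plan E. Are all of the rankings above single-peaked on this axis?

no

Axis positions: Proposal Red=1, Plan B=2, Plan D=3, Plan E=4.
Ballot type 1: ranking walks positions 2-4-1-3; Plan E is ranked above Plan D even though Plan D lies between Plan E and the peak Plan B on the axis — preferences dip and rise again. Not single-peaked.
Ballot type 2 (peak Plan B at position 2): ranking walks positions 2-1-3-4, expanding outward from the peak — single-peaked.
Ballot type 3 (peak Plan D at position 3): ranking walks positions 3-4-2-1, expanding outward from the peak — single-peaked.
Ballot type 1 violates single-peakedness, so the profile is not single-peaked on this axis.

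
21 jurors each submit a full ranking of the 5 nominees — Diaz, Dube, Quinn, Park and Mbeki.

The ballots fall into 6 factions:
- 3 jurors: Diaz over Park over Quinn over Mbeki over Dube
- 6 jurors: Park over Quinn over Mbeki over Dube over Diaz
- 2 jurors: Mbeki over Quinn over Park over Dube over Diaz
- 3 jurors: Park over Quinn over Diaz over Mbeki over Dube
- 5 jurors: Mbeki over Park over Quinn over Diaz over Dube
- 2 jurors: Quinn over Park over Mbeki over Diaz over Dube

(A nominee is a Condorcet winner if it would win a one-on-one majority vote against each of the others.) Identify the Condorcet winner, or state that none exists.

Head-to-head results (21 jurors):
Diaz vs Dube: Diaz wins 13–8.
Diaz–Quinn: Quinn 18–3.
Diaz vs Park: Park wins 18–3.
Diaz vs Mbeki: Mbeki, 15–6.
Dube–Quinn: Quinn 21–0.
Dube vs Park: Park wins 21–0.
Dube vs Mbeki: Mbeki wins 21–0.
Quinn vs Park: Park wins 17–4.
Quinn–Mbeki: Quinn 14–7.
Park vs Mbeki: Park wins 14–7.
Only Park has no losses; Park is the Condorcet winner.

Park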